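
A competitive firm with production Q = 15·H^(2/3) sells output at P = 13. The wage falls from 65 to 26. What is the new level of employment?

From P·MP_H = w with MP_H = 10·H^(-1/3), the labor demand is H(w) = (130/w)^(3).
At w = 65: H = 8. At w = 26: H = 125.

H* = 125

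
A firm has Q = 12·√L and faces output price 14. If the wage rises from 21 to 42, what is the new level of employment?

From P·MP_L = w with MP_L = 6·L^(-1/2), the labor demand is L(w) = (84/w)^(2).
At w = 21: L = 16. At w = 42: L = 4.

L* = 4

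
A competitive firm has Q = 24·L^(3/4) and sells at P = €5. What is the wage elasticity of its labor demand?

MP_L = (3/4)·24·L^(-1/4), so P·MP_L = w gives 90·L^(-1/4) = w.
Solving, L(w) = (90/w)^(4). This is a constant-elasticity form: L ∝ w^(−4), so ε = −4.

ε = -4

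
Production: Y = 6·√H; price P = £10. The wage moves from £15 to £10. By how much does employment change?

From P·MP_H = w with MP_H = 3·H^(-1/2), the labor demand is H(w) = (30/w)^(2).
At w = 15: H = 4. At w = 10: H = 9.
ΔH = 9 − 4 = 5.

ΔH = 5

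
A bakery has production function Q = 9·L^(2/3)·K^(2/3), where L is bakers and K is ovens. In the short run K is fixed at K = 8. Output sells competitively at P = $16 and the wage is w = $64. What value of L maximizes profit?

L* = 216

With K = 8, MP_L = (2/3)·9·L^(-1/3)·8^(2/3) = 24·L^(-1/3).
Profit maximization for a price taker requires P·MP_L = w: 16·24·L^(-1/3) = 64.
So L^(-1/3) = 1/6, which gives L = 216.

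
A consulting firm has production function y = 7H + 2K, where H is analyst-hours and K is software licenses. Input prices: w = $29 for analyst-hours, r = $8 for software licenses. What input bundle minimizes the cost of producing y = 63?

The inputs are perfect substitutes, so the firm uses whichever has the lower cost per unit of output.
Cost per unit of output via H is w/7 = 29/7; via K it is r/2 = 4. K is cheaper.
Producing y = 63 with K alone: H = 0, K = 31.5.

H* = 0, K* = 31.5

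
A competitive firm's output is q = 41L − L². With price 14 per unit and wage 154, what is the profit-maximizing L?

L* = 15

The marginal product of L is MP_L = 41 − 2L.
A price-taking firm hires until the value of the marginal product equals the wage: P·MP_L = w, so 14·(41 − 2L) = 154.
Then 41 − 2L = 11, giving L = 15.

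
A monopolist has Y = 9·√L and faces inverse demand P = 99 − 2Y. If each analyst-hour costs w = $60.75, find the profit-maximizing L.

L* = 4

Marginal revenue from the inverse demand is MR = 99 − 4Y.
The marginal product is MP_L = 4.5·L^(-1/2).
A monopolist hires until marginal revenue product equals the wage: MR·MP_L = w.
At L, Y = 9·√L. Substituting and solving: (99 − 36·√L)·4.5·L^(-1/2) = 60.75 gives L = 4.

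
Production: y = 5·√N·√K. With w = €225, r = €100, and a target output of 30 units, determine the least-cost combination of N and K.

N* = 4, K* = 9

Cost minimization requires the marginal rate of technical substitution to equal the input-price ratio: MP_N/MP_K = w/r.
Here MP_N/MP_K = (1/2)·(K/N)/(1/2) = (K/N). Setting this equal to 225/100 = 2.25 gives K = 2.25N.
Substituting into y = 30: 5·N^(1/2)·(2.25N)^(1/2) = 30.
Solving, N = 4 and K = 9.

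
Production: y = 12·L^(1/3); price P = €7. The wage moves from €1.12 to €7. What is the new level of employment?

From P·MP_L = w with MP_L = 4·L^(-2/3), the labor demand is L(w) = (28/w)^(3/2).
At w = 1.12: L = 125. At w = 7: L = 8.

L* = 8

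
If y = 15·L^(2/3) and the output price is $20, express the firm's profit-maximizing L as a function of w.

MP_L = (2/3)·15·L^(-1/3) = 10·L^(-1/3).
Setting P·MP_L = w: 200·L^(-1/3) = w.
Solving for L: L^(-1/3) = w/200, so L = (200/w)^(3).

L(w) = 8000000/w³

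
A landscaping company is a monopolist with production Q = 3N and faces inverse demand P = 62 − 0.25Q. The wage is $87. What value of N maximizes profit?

N* = 22

Marginal revenue from the inverse demand is MR = 62 − 0.5Q.
The marginal product is MP_N = 3.
A monopolist hires until marginal revenue product equals the wage: MR·MP_N = w.
(62 − 1.5N)·3 = 87, so N = 22.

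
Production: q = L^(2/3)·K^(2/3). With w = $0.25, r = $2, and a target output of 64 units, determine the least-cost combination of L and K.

Cost minimization requires the marginal rate of technical substitution to equal the input-price ratio: MP_L/MP_K = w/r.
Here MP_L/MP_K = (2/3)·(K/L)/(2/3) = (K/L). Setting this equal to 0.25/2 = 0.125 gives K = 0.125L.
Substituting into q = 64: L^(2/3)·(0.125L)^(2/3) = 64.
Solving, L = 64 and K = 8.

L* = 64, K* = 8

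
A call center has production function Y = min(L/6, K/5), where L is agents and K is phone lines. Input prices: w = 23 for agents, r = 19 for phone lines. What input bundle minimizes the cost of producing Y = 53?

L* = 318, K* = 265

With a fixed-proportions technology, the cost-minimizing bundle uses no slack in either input: L/6 = K/5 = Y.
So L = 6·53 = 318 and K = 5·53 = 265.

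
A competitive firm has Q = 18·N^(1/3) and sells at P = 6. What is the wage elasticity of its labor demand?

ε = -1.5

MP_N = (1/3)·18·N^(-2/3), so P·MP_N = w gives 36·N^(-2/3) = w.
Solving, N(w) = (36/w)^(3/2). This is a constant-elasticity form: N ∝ w^(−3/2), so ε = −3/2.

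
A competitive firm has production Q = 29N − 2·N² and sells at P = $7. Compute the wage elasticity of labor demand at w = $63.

From P·MP_N = w with MP_N = 29 − 4N, labor demand is N(w) = (29 − w/7)/4.
dN/dw = −1/(28) = -1/28.
At w = 63, N = 5, so ε = (dN/dw)·(w/N) = (-1/28)·(63/5) = -0.45.

ε = -0.45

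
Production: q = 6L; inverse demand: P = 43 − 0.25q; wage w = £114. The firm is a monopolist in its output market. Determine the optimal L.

L* = 8

Marginal revenue from the inverse demand is MR = 43 − 0.5q.
The marginal product is MP_L = 6.
A monopolist hires until marginal revenue product equals the wage: MR·MP_L = w.
(43 − 3L)·6 = 114, so L = 8.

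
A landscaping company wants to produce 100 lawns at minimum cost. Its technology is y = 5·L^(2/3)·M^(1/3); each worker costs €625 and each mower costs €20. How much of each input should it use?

L* = 8, M* = 125

Cost minimization requires the marginal rate of technical substitution to equal the input-price ratio: MP_L/MP_M = w/r.
Here MP_L/MP_M = (2/3)·(M/L)/(1/3) = 2·(M/L). Setting this equal to 625/20 = 31.25 gives M = 15.625L.
Substituting into y = 100: 5·L^(2/3)·(15.625L)^(1/3) = 100.
Solving, L = 8 and M = 125.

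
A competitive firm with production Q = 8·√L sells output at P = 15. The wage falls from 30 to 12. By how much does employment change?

ΔL = 21

From P·MP_L = w with MP_L = 4·L^(-1/2), the labor demand is L(w) = (60/w)^(2).
At w = 30: L = 4. At w = 12: L = 25.
ΔL = 25 − 4 = 21.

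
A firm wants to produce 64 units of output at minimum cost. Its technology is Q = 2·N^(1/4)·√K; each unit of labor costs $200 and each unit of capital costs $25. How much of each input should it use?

Cost minimization requires the marginal rate of technical substitution to equal the input-price ratio: MP_N/MP_K = w/r.
Here MP_N/MP_K = (1/4)·(K/N)/(1/2) = 0.5·(K/N). Setting this equal to 200/25 = 8 gives K = 16N.
Substituting into Q = 64: 2·N^(1/4)·(16N)^(1/2) = 64.
Solving, N = 16 and K = 256.

N* = 16, K* = 256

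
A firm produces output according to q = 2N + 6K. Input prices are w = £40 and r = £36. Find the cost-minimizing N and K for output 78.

N* = 0, K* = 13

The inputs are perfect substitutes, so the firm uses whichever has the lower cost per unit of output.
Cost per unit of output via N is w/2 = 20; via K it is r/6 = 6. K is cheaper.
Producing q = 78 with K alone: N = 0, K = 13.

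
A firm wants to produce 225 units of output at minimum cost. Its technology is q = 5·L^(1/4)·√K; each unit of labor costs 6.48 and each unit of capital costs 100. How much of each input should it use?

L* = 625, K* = 81

Cost minimization requires the marginal rate of technical substitution to equal the input-price ratio: MP_L/MP_K = w/r.
Here MP_L/MP_K = (1/4)·(K/L)/(1/2) = 0.5·(K/L). Setting this equal to 6.48/100 = 0.0648 gives K = 0.1296L.
Substituting into q = 225: 5·L^(1/4)·(0.1296L)^(1/2) = 225.
Solving, L = 625 and K = 81.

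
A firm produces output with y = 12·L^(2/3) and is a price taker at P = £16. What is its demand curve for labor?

MP_L = (2/3)·12·L^(-1/3) = 8·L^(-1/3).
Setting P·MP_L = w: 128·L^(-1/3) = w.
Solving for L: L^(-1/3) = w/128, so L = (128/w)^(3).

L(w) = 2097152/w³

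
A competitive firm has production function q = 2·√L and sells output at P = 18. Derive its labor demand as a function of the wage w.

L(w) = 324/w²

MP_L = (1/2)·2·L^(-1/2) = L^(-1/2).
Setting P·MP_L = w: 18·L^(-1/2) = w.
Solving for L: L^(-1/2) = w/18, so L = (18/w)^(2).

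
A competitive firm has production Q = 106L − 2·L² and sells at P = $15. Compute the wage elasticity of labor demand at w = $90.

From P·MP_L = w with MP_L = 106 − 4L, labor demand is L(w) = (106 − w/15)/4.
dL/dw = −1/(60) = -1/60.
At w = 90, L = 25, so ε = (dL/dw)·(w/L) = (-1/60)·(90/25) = -0.06.

ε = -0.06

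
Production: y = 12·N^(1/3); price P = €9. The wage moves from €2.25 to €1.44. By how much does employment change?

ΔN = 61

From P·MP_N = w with MP_N = 4·N^(-2/3), the labor demand is N(w) = (36/w)^(3/2).
At w = 2.25: N = 64. At w = 1.44: N = 125.
ΔN = 125 − 64 = 61.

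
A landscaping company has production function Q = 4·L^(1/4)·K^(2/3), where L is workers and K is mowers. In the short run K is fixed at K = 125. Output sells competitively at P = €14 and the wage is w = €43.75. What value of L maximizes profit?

With K = 125, MP_L = (1/4)·4·L^(-3/4)·125^(2/3) = 25·L^(-3/4).
Profit maximization for a price taker requires P·MP_L = w: 14·25·L^(-3/4) = 43.75.
So L^(-3/4) = 0.125, which gives L = 16.

L* = 16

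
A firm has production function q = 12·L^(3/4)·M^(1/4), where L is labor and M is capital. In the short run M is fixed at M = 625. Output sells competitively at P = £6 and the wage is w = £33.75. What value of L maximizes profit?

L* = 4096

With M = 625, MP_L = (3/4)·12·L^(-1/4)·625^(1/4) = 45·L^(-1/4).
Profit maximization for a price taker requires P·MP_L = w: 6·45·L^(-1/4) = 33.75.
So L^(-1/4) = 0.125, which gives L = 4096.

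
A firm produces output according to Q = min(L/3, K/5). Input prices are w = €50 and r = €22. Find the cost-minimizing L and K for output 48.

With a fixed-proportions technology, the cost-minimizing bundle uses no slack in either input: L/3 = K/5 = Q.
So L = 3·48 = 144 and K = 5·48 = 240.

L* = 144, K* = 240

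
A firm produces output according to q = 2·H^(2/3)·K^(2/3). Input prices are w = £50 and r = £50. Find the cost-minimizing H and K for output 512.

H* = 64, K* = 64

Cost minimization requires the marginal rate of technical substitution to equal the input-price ratio: MP_H/MP_K = w/r.
Here MP_H/MP_K = (2/3)·(K/H)/(2/3) = (K/H). Setting this equal to 50/50 = 1 gives K = H.
Substituting into q = 512: 2·H^(2/3)·(H)^(2/3) = 512.
Solving, H = 64 and K = 64.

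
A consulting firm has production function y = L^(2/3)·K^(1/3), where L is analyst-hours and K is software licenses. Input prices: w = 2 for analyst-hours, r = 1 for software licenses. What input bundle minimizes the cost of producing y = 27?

L* = 27, K* = 27

Cost minimization requires the marginal rate of technical substitution to equal the input-price ratio: MP_L/MP_K = w/r.
Here MP_L/MP_K = (2/3)·(K/L)/(1/3) = 2·(K/L). Setting this equal to 2/1 = 2 gives K = L.
Substituting into y = 27: L^(2/3)·(L)^(1/3) = 27.
Solving, L = 27 and K = 27.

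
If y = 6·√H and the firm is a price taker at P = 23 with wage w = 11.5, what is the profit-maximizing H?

MP_H = (1/2)·6·H^(-1/2) = 3·H^(-1/2).
Profit maximization for a price taker requires P·MP_H = w: 23·3·H^(-1/2) = 11.5.
So H^(-1/2) = 1/6, which gives H = 36.

H* = 36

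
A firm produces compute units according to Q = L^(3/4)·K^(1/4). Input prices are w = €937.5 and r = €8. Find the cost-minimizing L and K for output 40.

L* = 16, K* = 625

Cost minimization requires the marginal rate of technical substitution to equal the input-price ratio: MP_L/MP_K = w/r.
Here MP_L/MP_K = (3/4)·(K/L)/(1/4) = 3·(K/L). Setting this equal to 937.5/8 = 117.1875 gives K = 39.0625L.
Substituting into Q = 40: L^(3/4)·(39.0625L)^(1/4) = 40.
Solving, L = 16 and K = 625.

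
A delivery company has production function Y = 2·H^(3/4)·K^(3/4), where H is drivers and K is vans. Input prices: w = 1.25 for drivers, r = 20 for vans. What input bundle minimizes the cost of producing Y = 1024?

Cost minimization requires the marginal rate of technical substitution to equal the input-price ratio: MP_H/MP_K = w/r.
Here MP_H/MP_K = (3/4)·(K/H)/(3/4) = (K/H). Setting this equal to 1.25/20 = 0.0625 gives K = 0.0625H.
Substituting into Y = 1024: 2·H^(3/4)·(0.0625H)^(3/4) = 1024.
Solving, H = 256 and K = 16.

H* = 256, K* = 16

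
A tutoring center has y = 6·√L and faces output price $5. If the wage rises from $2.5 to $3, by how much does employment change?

From P·MP_L = w with MP_L = 3·L^(-1/2), the labor demand is L(w) = (15/w)^(2).
At w = 2.5: L = 36. At w = 3: L = 25.
ΔL = 25 − 36 = -11.

ΔL = -11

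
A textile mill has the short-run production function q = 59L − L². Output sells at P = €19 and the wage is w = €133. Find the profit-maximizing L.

The marginal product of L is MP_L = 59 − 2L.
A price-taking firm hires until the value of the marginal product equals the wage: P·MP_L = w, so 19·(59 − 2L) = 133.
Then 59 − 2L = 7, giving L = 26.

L* = 26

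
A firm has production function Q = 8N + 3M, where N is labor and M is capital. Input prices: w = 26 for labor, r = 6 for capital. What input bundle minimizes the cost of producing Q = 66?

The inputs are perfect substitutes, so the firm uses whichever has the lower cost per unit of output.
Cost per unit of output via N is w/8 = 3.25; via M it is r/3 = 2. M is cheaper.
Producing Q = 66 with M alone: N = 0, M = 22.

N* = 0, M* = 22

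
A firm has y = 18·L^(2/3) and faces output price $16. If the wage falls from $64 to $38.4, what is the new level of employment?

L* = 125

From P·MP_L = w with MP_L = 12·L^(-1/3), the labor demand is L(w) = (192/w)^(3).
At w = 64: L = 27. At w = 38.4: L = 125.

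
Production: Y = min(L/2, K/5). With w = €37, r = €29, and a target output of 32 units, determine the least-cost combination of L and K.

With a fixed-proportions technology, the cost-minimizing bundle uses no slack in either input: L/2 = K/5 = Y.
So L = 2·32 = 64 and K = 5·32 = 160.

L* = 64, K* = 160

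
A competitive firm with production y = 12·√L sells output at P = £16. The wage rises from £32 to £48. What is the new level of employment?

From P·MP_L = w with MP_L = 6·L^(-1/2), the labor demand is L(w) = (96/w)^(2).
At w = 32: L = 9. At w = 48: L = 4.

L* = 4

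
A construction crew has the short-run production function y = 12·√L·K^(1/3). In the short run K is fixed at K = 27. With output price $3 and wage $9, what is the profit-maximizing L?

L* = 36

With K = 27, MP_L = (1/2)·12·L^(-1/2)·27^(1/3) = 18·L^(-1/2).
Profit maximization for a price taker requires P·MP_L = w: 3·18·L^(-1/2) = 9.
So L^(-1/2) = 1/6, which gives L = 36.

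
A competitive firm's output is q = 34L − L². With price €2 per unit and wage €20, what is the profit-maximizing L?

L* = 12

The marginal product of L is MP_L = 34 − 2L.
A price-taking firm hires until the value of the marginal product equals the wage: P·MP_L = w, so 2·(34 − 2L) = 20.
Then 34 − 2L = 10, giving L = 12.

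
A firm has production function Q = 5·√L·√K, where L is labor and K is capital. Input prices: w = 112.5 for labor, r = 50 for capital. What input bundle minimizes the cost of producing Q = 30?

L* = 4, K* = 9

Cost minimization requires the marginal rate of technical substitution to equal the input-price ratio: MP_L/MP_K = w/r.
Here MP_L/MP_K = (1/2)·(K/L)/(1/2) = (K/L). Setting this equal to 112.5/50 = 2.25 gives K = 2.25L.
Substituting into Q = 30: 5·L^(1/2)·(2.25L)^(1/2) = 30.
Solving, L = 4 and K = 9.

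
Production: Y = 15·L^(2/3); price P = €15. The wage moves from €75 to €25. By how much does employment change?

ΔL = 208

From P·MP_L = w with MP_L = 10·L^(-1/3), the labor demand is L(w) = (150/w)^(3).
At w = 75: L = 8. At w = 25: L = 216.
ΔL = 216 − 8 = 208.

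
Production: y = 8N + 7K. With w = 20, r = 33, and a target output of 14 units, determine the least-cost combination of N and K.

N* = 1.75, K* = 0

The inputs are perfect substitutes, so the firm uses whichever has the lower cost per unit of output.
Cost per unit of output via N is w/8 = 2.5; via K it is r/7 = 33/7. N is cheaper.
Producing y = 14 with N alone: N = 1.75, K = 0.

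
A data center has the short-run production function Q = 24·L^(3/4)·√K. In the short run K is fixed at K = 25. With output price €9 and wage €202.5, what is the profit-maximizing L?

L* = 256

With K = 25, MP_L = (3/4)·24·L^(-1/4)·25^(1/2) = 90·L^(-1/4).
Profit maximization for a price taker requires P·MP_L = w: 9·90·L^(-1/4) = 202.5.
So L^(-1/4) = 0.25, which gives L = 256.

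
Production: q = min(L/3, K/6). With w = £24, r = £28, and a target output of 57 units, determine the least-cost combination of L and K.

With a fixed-proportions technology, the cost-minimizing bundle uses no slack in either input: L/3 = K/6 = q.
So L = 3·57 = 171 and K = 6·57 = 342.

L* = 171, K* = 342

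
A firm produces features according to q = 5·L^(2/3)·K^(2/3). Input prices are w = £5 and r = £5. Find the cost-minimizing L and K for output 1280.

L* = 64, K* = 64

Cost minimization requires the marginal rate of technical substitution to equal the input-price ratio: MP_L/MP_K = w/r.
Here MP_L/MP_K = (2/3)·(K/L)/(2/3) = (K/L). Setting this equal to 5/5 = 1 gives K = L.
Substituting into q = 1280: 5·L^(2/3)·(L)^(2/3) = 1280.
Solving, L = 64 and K = 64.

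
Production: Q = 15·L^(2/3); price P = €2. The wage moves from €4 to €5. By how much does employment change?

ΔL = -61

From P·MP_L = w with MP_L = 10·L^(-1/3), the labor demand is L(w) = (20/w)^(3).
At w = 4: L = 125. At w = 5: L = 64.
ΔL = 64 − 125 = -61.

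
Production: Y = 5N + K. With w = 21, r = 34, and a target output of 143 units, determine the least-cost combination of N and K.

N* = 28.6, K* = 0

The inputs are perfect substitutes, so the firm uses whichever has the lower cost per unit of output.
Cost per unit of output via N is 4.2; via K it is 34. N is cheaper.
Producing Y = 143 with N alone: N = 28.6, K = 0.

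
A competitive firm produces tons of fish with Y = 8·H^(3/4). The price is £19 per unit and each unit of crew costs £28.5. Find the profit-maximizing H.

H* = 256

MP_H = (3/4)·8·H^(-1/4) = 6·H^(-1/4).
Profit maximization for a price taker requires P·MP_H = w: 19·6·H^(-1/4) = 28.5.
So H^(-1/4) = 0.25, which gives H = 256.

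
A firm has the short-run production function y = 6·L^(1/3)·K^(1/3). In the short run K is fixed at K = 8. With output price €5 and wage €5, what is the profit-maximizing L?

With K = 8, MP_L = (1/3)·6·L^(-2/3)·8^(1/3) = 4·L^(-2/3).
Profit maximization for a price taker requires P·MP_L = w: 5·4·L^(-2/3) = 5.
So L^(-2/3) = 0.25, which gives L = 8.

L* = 8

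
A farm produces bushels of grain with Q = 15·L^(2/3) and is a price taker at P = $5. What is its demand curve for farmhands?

MP_L = (2/3)·15·L^(-1/3) = 10·L^(-1/3).
Setting P·MP_L = w: 50·L^(-1/3) = w.
Solving for L: L^(-1/3) = w/50, so L = (50/w)^(3).

L(w) = 125000/w³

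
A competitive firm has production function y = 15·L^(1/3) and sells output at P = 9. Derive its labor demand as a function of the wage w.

MP_L = (1/3)·15·L^(-2/3) = 5·L^(-2/3).
Setting P·MP_L = w: 45·L^(-2/3) = w.
Solving for L: L^(-2/3) = w/45, so L = (45/w)^(3/2).

L(w) = (45/w)^(3/2)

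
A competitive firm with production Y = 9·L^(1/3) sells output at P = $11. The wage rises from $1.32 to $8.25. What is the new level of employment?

L* = 8

From P·MP_L = w with MP_L = 3·L^(-2/3), the labor demand is L(w) = (33/w)^(3/2).
At w = 1.32: L = 125. At w = 8.25: L = 8.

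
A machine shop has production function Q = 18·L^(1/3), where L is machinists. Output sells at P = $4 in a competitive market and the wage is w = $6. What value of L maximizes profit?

MP_L = (1/3)·18·L^(-2/3) = 6·L^(-2/3).
Profit maximization for a price taker requires P·MP_L = w: 4·6·L^(-2/3) = 6.
So L^(-2/3) = 0.25, which gives L = 8.

L* = 8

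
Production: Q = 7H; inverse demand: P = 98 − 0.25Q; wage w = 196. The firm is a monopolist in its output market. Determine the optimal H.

H* = 20

Marginal revenue from the inverse demand is MR = 98 − 0.5Q.
The marginal product is MP_H = 7.
A monopolist hires until marginal revenue product equals the wage: MR·MP_H = w.
(98 − 3.5H)·7 = 196, so H = 20.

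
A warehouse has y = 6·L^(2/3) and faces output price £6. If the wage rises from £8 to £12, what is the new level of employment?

L* = 8

From P·MP_L = w with MP_L = 4·L^(-1/3), the labor demand is L(w) = (24/w)^(3).
At w = 8: L = 27. At w = 12: L = 8.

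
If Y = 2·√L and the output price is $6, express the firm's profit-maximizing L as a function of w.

MP_L = (1/2)·2·L^(-1/2) = L^(-1/2).
Setting P·MP_L = w: 6·L^(-1/2) = w.
Solving for L: L^(-1/2) = w/6, so L = (6/w)^(2).

L(w) = 36/w²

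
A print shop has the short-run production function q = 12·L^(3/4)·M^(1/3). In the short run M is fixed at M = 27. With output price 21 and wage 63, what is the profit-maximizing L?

With M = 27, MP_L = (3/4)·12·L^(-1/4)·27^(1/3) = 27·L^(-1/4).
Profit maximization for a price taker requires P·MP_L = w: 21·27·L^(-1/4) = 63.
So L^(-1/4) = 1/9, which gives L = 6561.

L* = 6561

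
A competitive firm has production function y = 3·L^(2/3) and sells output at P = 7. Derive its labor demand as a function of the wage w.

L(w) = 2744/w³

MP_L = (2/3)·3·L^(-1/3) = 2·L^(-1/3).
Setting P·MP_L = w: 14·L^(-1/3) = w.
Solving for L: L^(-1/3) = w/14, so L = (14/w)^(3).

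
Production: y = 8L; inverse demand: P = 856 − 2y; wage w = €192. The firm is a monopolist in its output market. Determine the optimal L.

Marginal revenue from the inverse demand is MR = 856 − 4y.
The marginal product is MP_L = 8.
A monopolist hires until marginal revenue product equals the wage: MR·MP_L = w.
(856 − 32L)·8 = 192, so L = 26.

L* = 26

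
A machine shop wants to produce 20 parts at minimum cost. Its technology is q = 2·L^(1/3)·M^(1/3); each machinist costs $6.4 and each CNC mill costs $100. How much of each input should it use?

L* = 125, M* = 8

Cost minimization requires the marginal rate of technical substitution to equal the input-price ratio: MP_L/MP_M = w/r.
Here MP_L/MP_M = (1/3)·(M/L)/(1/3) = (M/L). Setting this equal to 6.4/100 = 0.064 gives M = 0.064L.
Substituting into q = 20: 2·L^(1/3)·(0.064L)^(1/3) = 20.
Solving, L = 125 and M = 8.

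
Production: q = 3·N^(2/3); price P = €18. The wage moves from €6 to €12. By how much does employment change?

ΔN = -189

From P·MP_N = w with MP_N = 2·N^(-1/3), the labor demand is N(w) = (36/w)^(3).
At w = 6: N = 216. At w = 12: N = 27.
ΔN = 27 − 216 = -189.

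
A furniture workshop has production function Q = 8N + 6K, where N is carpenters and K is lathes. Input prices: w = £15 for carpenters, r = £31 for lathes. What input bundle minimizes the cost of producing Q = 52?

The inputs are perfect substitutes, so the firm uses whichever has the lower cost per unit of output.
Cost per unit of output via N is w/8 = 1.875; via K it is r/6 = 31/6. N is cheaper.
Producing Q = 52 with N alone: N = 6.5, K = 0.

N* = 6.5, K* = 0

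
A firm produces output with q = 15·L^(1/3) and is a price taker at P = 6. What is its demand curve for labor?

L(w) = (30/w)^(3/2)

MP_L = (1/3)·15·L^(-2/3) = 5·L^(-2/3).
Setting P·MP_L = w: 30·L^(-2/3) = w.
Solving for L: L^(-2/3) = w/30, so L = (30/w)^(3/2).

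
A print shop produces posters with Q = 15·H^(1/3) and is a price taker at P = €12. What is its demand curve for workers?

MP_H = (1/3)·15·H^(-2/3) = 5·H^(-2/3).
Setting P·MP_H = w: 60·H^(-2/3) = w.
Solving for H: H^(-2/3) = w/60, so H = (60/w)^(3/2).

H(w) = (60/w)^(3/2)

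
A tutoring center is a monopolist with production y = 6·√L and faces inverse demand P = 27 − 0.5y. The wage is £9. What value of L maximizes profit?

L* = 9

Marginal revenue from the inverse demand is MR = 27 − y.
The marginal product is MP_L = 3·L^(-1/2).
A monopolist hires until marginal revenue product equals the wage: MR·MP_L = w.
At L, y = 6·√L. Substituting and solving: (27 − 6·√L)·3·L^(-1/2) = 9 gives L = 9.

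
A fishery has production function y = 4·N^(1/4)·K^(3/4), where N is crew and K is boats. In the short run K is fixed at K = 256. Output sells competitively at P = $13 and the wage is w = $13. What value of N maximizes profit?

With K = 256, MP_N = (1/4)·4·N^(-3/4)·256^(3/4) = 64·N^(-3/4).
Profit maximization for a price taker requires P·MP_N = w: 13·64·N^(-3/4) = 13.
So N^(-3/4) = 0.015625, which gives N = 256.

N* = 256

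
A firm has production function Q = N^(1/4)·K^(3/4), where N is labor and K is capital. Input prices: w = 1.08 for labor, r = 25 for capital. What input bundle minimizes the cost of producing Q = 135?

Cost minimization requires the marginal rate of technical substitution to equal the input-price ratio: MP_N/MP_K = w/r.
Here MP_N/MP_K = (1/4)·(K/N)/(3/4) = (1/3)·(K/N). Setting this equal to 1.08/25 = 0.0432 gives K = 0.1296N.
Substituting into Q = 135: N^(1/4)·(0.1296N)^(3/4) = 135.
Solving, N = 625 and K = 81.

N* = 625, K* = 81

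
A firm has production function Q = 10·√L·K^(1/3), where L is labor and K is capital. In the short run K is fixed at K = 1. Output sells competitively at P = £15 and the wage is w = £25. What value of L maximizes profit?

With K = 1, MP_L = (1/2)·10·L^(-1/2)·1^(1/3) = 5·L^(-1/2).
Profit maximization for a price taker requires P·MP_L = w: 15·5·L^(-1/2) = 25.
So L^(-1/2) = 1/3, which gives L = 9.

L* = 9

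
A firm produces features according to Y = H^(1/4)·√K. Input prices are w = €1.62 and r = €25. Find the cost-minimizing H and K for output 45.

H* = 625, K* = 81

Cost minimization requires the marginal rate of technical substitution to equal the input-price ratio: MP_H/MP_K = w/r.
Here MP_H/MP_K = (1/4)·(K/H)/(1/2) = 0.5·(K/H). Setting this equal to 1.62/25 = 0.0648 gives K = 0.1296H.
Substituting into Y = 45: H^(1/4)·(0.1296H)^(1/2) = 45.
Solving, H = 625 and K = 81.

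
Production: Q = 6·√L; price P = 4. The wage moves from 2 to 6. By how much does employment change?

ΔL = -32

From P·MP_L = w with MP_L = 3·L^(-1/2), the labor demand is L(w) = (12/w)^(2).
At w = 2: L = 36. At w = 6: L = 4.
ΔL = 4 − 36 = -32.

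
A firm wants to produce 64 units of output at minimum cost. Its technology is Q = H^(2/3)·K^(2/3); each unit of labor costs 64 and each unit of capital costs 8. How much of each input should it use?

Cost minimization requires the marginal rate of technical substitution to equal the input-price ratio: MP_H/MP_K = w/r.
Here MP_H/MP_K = (2/3)·(K/H)/(2/3) = (K/H). Setting this equal to 64/8 = 8 gives K = 8H.
Substituting into Q = 64: H^(2/3)·(8H)^(2/3) = 64.
Solving, H = 8 and K = 64.

H* = 8, K* = 64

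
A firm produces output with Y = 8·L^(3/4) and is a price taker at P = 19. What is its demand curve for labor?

MP_L = (3/4)·8·L^(-1/4) = 6·L^(-1/4).
Setting P·MP_L = w: 114·L^(-1/4) = w.
Solving for L: L^(-1/4) = w/114, so L = (114/w)^(4).

L(w) = (114/w)^(4)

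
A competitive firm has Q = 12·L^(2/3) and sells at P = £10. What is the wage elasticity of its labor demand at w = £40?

MP_L = (2/3)·12·L^(-1/3), so P·MP_L = w gives 80·L^(-1/3) = w.
Solving, L(w) = (80/w)^(3). This is a constant-elasticity form: L ∝ w^(−3), so ε = −3.

ε = -3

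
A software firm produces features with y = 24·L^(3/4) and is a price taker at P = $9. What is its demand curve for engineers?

L(w) = (162/w)^(4)

MP_L = (3/4)·24·L^(-1/4) = 18·L^(-1/4).
Setting P·MP_L = w: 162·L^(-1/4) = w.
Solving for L: L^(-1/4) = w/162, so L = (162/w)^(4).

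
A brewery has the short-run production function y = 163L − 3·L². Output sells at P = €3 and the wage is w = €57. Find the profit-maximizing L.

The marginal product of L is MP_L = 163 − 6L.
A price-taking firm hires until the value of the marginal product equals the wage: P·MP_L = w, so 3·(163 − 6L) = 57.
Then 163 − 6L = 19, giving L = 24.

L* = 24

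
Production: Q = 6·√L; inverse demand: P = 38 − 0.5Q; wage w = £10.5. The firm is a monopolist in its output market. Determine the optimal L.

Marginal revenue from the inverse demand is MR = 38 − Q.
The marginal product is MP_L = 3·L^(-1/2).
A monopolist hires until marginal revenue product equals the wage: MR·MP_L = w.
At L, Q = 6·√L. Substituting and solving: (38 − 6·√L)·3·L^(-1/2) = 10.5 gives L = 16.

L* = 16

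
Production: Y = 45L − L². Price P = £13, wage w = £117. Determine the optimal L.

The marginal product of L is MP_L = 45 − 2L.
A price-taking firm hires until the value of the marginal product equals the wage: P·MP_L = w, so 13·(45 − 2L) = 117.
Then 45 − 2L = 9, giving L = 18.

L* = 18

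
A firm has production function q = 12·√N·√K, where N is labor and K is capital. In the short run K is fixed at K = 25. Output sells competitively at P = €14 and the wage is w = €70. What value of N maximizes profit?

With K = 25, MP_N = (1/2)·12·N^(-1/2)·25^(1/2) = 30·N^(-1/2).
Profit maximization for a price taker requires P·MP_N = w: 14·30·N^(-1/2) = 70.
So N^(-1/2) = 1/6, which gives N = 36.

N* = 36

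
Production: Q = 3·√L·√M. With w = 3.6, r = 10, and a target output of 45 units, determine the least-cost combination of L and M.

L* = 25, M* = 9

Cost minimization requires the marginal rate of technical substitution to equal the input-price ratio: MP_L/MP_M = w/r.
Here MP_L/MP_M = (1/2)·(M/L)/(1/2) = (M/L). Setting this equal to 3.6/10 = 0.36 gives M = 0.36L.
Substituting into Q = 45: 3·L^(1/2)·(0.36L)^(1/2) = 45.
Solving, L = 25 and M = 9.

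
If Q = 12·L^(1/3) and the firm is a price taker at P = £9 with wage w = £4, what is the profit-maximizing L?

L* = 27

MP_L = (1/3)·12·L^(-2/3) = 4·L^(-2/3).
Profit maximization for a price taker requires P·MP_L = w: 9·4·L^(-2/3) = 4.
So L^(-2/3) = 1/9, which gives L = 27.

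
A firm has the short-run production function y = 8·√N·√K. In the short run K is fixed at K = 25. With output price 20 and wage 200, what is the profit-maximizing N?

With K = 25, MP_N = (1/2)·8·N^(-1/2)·25^(1/2) = 20·N^(-1/2).
Profit maximization for a price taker requires P·MP_N = w: 20·20·N^(-1/2) = 200.
So N^(-1/2) = 0.5, which gives N = 4.

N* = 4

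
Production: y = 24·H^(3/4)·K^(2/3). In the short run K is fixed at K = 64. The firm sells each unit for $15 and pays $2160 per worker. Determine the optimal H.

With K = 64, MP_H = (3/4)·24·H^(-1/4)·64^(2/3) = 288·H^(-1/4).
Profit maximization for a price taker requires P·MP_H = w: 15·288·H^(-1/4) = 2160.
So H^(-1/4) = 0.5, which gives H = 16.

H* = 16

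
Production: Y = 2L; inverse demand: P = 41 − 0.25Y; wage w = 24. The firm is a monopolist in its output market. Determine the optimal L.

L* = 29

Marginal revenue from the inverse demand is MR = 41 − 0.5Y.
The marginal product is MP_L = 2.
A monopolist hires until marginal revenue product equals the wage: MR·MP_L = w.
(41 − L)·2 = 24, so L = 29.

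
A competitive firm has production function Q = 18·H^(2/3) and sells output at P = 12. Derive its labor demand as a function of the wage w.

MP_H = (2/3)·18·H^(-1/3) = 12·H^(-1/3).
Setting P·MP_H = w: 144·H^(-1/3) = w.
Solving for H: H^(-1/3) = w/144, so H = (144/w)^(3).

H(w) = 2985984/w³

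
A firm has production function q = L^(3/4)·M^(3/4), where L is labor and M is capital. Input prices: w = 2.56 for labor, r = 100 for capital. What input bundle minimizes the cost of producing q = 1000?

Cost minimization requires the marginal rate of technical substitution to equal the input-price ratio: MP_L/MP_M = w/r.
Here MP_L/MP_M = (3/4)·(M/L)/(3/4) = (M/L). Setting this equal to 2.56/100 = 0.0256 gives M = 0.0256L.
Substituting into q = 1000: L^(3/4)·(0.0256L)^(3/4) = 1000.
Solving, L = 625 and M = 16.

L* = 625, M* = 16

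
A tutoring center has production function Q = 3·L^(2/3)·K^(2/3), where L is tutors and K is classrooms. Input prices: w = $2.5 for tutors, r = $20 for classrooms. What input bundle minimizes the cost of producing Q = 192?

Cost minimization requires the marginal rate of technical substitution to equal the input-price ratio: MP_L/MP_K = w/r.
Here MP_L/MP_K = (2/3)·(K/L)/(2/3) = (K/L). Setting this equal to 2.5/20 = 0.125 gives K = 0.125L.
Substituting into Q = 192: 3·L^(2/3)·(0.125L)^(2/3) = 192.
Solving, L = 64 and K = 8.

L* = 64, K* = 8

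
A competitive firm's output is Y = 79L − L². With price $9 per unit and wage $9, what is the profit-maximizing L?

L* = 39

The marginal product of L is MP_L = 79 − 2L.
A price-taking firm hires until the value of the marginal product equals the wage: P·MP_L = w, so 9·(79 − 2L) = 9.
Then 79 − 2L = 1, giving L = 39.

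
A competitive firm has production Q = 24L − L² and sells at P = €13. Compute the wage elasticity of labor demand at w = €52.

From P·MP_L = w with MP_L = 24 − 2L, labor demand is L(w) = (24 − w/13)/2.
dL/dw = −1/(26) = -1/26.
At w = 52, L = 10, so ε = (dL/dw)·(w/L) = (-1/26)·(52/10) = -0.2.

ε = -0.2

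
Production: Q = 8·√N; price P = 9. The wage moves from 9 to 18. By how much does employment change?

ΔN = -12

From P·MP_N = w with MP_N = 4·N^(-1/2), the labor demand is N(w) = (36/w)^(2).
At w = 9: N = 16. At w = 18: N = 4.
ΔN = 4 − 16 = -12.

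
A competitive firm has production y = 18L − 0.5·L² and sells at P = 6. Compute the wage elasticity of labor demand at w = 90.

From P·MP_L = w with MP_L = 18 − L, labor demand is L(w) = 18 − w/6.
dL/dw = −1/(6) = -1/6.
At w = 90, L = 3, so ε = (dL/dw)·(w/L) = (-1/6)·(90/3) = -5.

ε = -5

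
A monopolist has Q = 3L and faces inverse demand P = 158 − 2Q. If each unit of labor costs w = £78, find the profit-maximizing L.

Marginal revenue from the inverse demand is MR = 158 − 4Q.
The marginal product is MP_L = 3.
A monopolist hires until marginal revenue product equals the wage: MR·MP_L = w.
(158 − 12L)·3 = 78, so L = 11.

L* = 11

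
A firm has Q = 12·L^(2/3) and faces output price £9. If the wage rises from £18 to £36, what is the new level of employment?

From P·MP_L = w with MP_L = 8·L^(-1/3), the labor demand is L(w) = (72/w)^(3).
At w = 18: L = 64. At w = 36: L = 8.

L* = 8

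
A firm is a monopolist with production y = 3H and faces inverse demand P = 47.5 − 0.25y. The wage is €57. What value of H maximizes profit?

H* = 19

Marginal revenue from the inverse demand is MR = 47.5 − 0.5y.
The marginal product is MP_H = 3.
A monopolist hires until marginal revenue product equals the wage: MR·MP_H = w.
(47.5 − 1.5H)·3 = 57, so H = 19.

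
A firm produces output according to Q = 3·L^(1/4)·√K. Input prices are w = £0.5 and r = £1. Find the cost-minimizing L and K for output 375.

L* = 625, K* = 625

Cost minimization requires the marginal rate of technical substitution to equal the input-price ratio: MP_L/MP_K = w/r.
Here MP_L/MP_K = (1/4)·(K/L)/(1/2) = 0.5·(K/L). Setting this equal to 0.5/1 = 0.5 gives K = L.
Substituting into Q = 375: 3·L^(1/4)·(L)^(1/2) = 375.
Solving, L = 625 and K = 625.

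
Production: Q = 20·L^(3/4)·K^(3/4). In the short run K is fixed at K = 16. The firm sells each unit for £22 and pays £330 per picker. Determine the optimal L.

With K = 16, MP_L = (3/4)·20·L^(-1/4)·16^(3/4) = 120·L^(-1/4).
Profit maximization for a price taker requires P·MP_L = w: 22·120·L^(-1/4) = 330.
So L^(-1/4) = 0.125, which gives L = 4096.

L* = 4096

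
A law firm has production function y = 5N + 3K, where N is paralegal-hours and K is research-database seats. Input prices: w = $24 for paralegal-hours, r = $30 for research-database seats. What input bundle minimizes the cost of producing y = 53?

N* = 10.6, K* = 0

The inputs are perfect substitutes, so the firm uses whichever has the lower cost per unit of output.
Cost per unit of output via N is w/5 = 4.8; via K it is r/3 = 10. N is cheaper.
Producing y = 53 with N alone: N = 10.6, K = 0.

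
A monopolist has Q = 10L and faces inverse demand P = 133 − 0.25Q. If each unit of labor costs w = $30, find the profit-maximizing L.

L* = 26

Marginal revenue from the inverse demand is MR = 133 − 0.5Q.
The marginal product is MP_L = 10.
A monopolist hires until marginal revenue product equals the wage: MR·MP_L = w.
(133 − 5L)·10 = 30, so L = 26.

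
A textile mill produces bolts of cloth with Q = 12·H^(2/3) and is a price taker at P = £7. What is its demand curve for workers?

H(w) = 175616/w³

MP_H = (2/3)·12·H^(-1/3) = 8·H^(-1/3).
Setting P·MP_H = w: 56·H^(-1/3) = w.
Solving for H: H^(-1/3) = w/56, so H = (56/w)^(3).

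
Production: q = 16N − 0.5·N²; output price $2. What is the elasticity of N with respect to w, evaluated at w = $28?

ε = -7

From P·MP_N = w with MP_N = 16 − N, labor demand is N(w) = 16 − w/2.
dN/dw = −1/(2) = -0.5.
At w = 28, N = 2, so ε = (dN/dw)·(w/N) = (-0.5)·(28/2) = -7.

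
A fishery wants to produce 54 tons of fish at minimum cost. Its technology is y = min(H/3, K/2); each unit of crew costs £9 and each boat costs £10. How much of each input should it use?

With a fixed-proportions technology, the cost-minimizing bundle uses no slack in either input: H/3 = K/2 = y.
So H = 3·54 = 162 and K = 2·54 = 108.

H* = 162, K* = 108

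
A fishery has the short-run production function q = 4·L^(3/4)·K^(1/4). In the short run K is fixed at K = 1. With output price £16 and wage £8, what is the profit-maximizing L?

With K = 1, MP_L = (3/4)·4·L^(-1/4)·1^(1/4) = 3·L^(-1/4).
Profit maximization for a price taker requires P·MP_L = w: 16·3·L^(-1/4) = 8.
So L^(-1/4) = 1/6, which gives L = 1296.

L* = 1296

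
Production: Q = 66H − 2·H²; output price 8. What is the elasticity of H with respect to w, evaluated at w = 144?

ε = -0.375

From P·MP_H = w with MP_H = 66 − 4H, labor demand is H(w) = (66 − w/8)/4.
dH/dw = −1/(32) = -0.03125.
At w = 144, H = 12, so ε = (dH/dw)·(w/H) = (-0.03125)·(144/12) = -0.375.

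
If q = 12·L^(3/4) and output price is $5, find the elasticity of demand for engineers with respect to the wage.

MP_L = (3/4)·12·L^(-1/4), so P·MP_L = w gives 45·L^(-1/4) = w.
Solving, L(w) = (45/w)^(4). This is a constant-elasticity form: L ∝ w^(−4), so ε = −4.

ε = -4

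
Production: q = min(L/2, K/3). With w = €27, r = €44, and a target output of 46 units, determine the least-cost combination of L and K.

L* = 92, K* = 138

With a fixed-proportions technology, the cost-minimizing bundle uses no slack in either input: L/2 = K/3 = q.
So L = 2·46 = 92 and K = 3·46 = 138.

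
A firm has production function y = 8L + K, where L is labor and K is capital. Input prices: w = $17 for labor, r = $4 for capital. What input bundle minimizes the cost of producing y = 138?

L* = 17.25, K* = 0

The inputs are perfect substitutes, so the firm uses whichever has the lower cost per unit of output.
Cost per unit of output via L is 2.125; via K it is 4. L is cheaper.
Producing y = 138 with L alone: L = 17.25, K = 0.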